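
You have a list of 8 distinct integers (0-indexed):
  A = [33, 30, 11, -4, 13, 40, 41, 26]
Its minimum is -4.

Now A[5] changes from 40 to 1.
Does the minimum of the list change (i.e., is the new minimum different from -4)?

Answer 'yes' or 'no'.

Answer: no

Derivation:
Old min = -4
Change: A[5] 40 -> 1
Changed element was NOT the min; min changes only if 1 < -4.
New min = -4; changed? no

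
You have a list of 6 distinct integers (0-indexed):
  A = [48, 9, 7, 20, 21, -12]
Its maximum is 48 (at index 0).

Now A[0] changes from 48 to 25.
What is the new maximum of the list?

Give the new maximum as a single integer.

Answer: 25

Derivation:
Old max = 48 (at index 0)
Change: A[0] 48 -> 25
Changed element WAS the max -> may need rescan.
  Max of remaining elements: 21
  New max = max(25, 21) = 25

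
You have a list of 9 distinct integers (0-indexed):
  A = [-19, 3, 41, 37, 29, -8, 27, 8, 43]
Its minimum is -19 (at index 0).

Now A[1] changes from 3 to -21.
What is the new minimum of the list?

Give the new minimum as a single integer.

Old min = -19 (at index 0)
Change: A[1] 3 -> -21
Changed element was NOT the old min.
  New min = min(old_min, new_val) = min(-19, -21) = -21

Answer: -21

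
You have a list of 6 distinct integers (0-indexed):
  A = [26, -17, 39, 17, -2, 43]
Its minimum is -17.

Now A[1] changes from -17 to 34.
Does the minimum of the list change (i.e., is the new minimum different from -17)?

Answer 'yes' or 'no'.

Answer: yes

Derivation:
Old min = -17
Change: A[1] -17 -> 34
Changed element was the min; new min must be rechecked.
New min = -2; changed? yes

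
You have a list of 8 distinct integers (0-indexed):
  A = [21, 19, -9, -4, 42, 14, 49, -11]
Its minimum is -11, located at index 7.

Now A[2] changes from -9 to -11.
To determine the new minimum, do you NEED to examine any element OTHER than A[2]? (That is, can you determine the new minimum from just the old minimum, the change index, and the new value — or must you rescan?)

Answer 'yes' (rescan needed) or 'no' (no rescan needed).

Answer: no

Derivation:
Old min = -11 at index 7
Change at index 2: -9 -> -11
Index 2 was NOT the min. New min = min(-11, -11). No rescan of other elements needed.
Needs rescan: no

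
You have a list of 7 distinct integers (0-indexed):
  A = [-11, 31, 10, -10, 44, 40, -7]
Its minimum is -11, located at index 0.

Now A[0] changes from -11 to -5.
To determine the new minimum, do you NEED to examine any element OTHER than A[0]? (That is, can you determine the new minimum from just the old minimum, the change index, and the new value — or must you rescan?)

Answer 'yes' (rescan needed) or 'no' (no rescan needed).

Old min = -11 at index 0
Change at index 0: -11 -> -5
Index 0 WAS the min and new value -5 > old min -11. Must rescan other elements to find the new min.
Needs rescan: yes

Answer: yes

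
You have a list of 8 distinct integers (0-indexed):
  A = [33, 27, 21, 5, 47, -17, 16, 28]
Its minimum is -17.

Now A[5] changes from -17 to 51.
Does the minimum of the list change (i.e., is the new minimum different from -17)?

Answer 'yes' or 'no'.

Old min = -17
Change: A[5] -17 -> 51
Changed element was the min; new min must be rechecked.
New min = 5; changed? yes

Answer: yes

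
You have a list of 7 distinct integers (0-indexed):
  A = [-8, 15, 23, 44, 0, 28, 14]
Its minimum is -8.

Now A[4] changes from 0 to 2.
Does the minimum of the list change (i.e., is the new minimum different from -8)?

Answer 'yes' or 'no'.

Answer: no

Derivation:
Old min = -8
Change: A[4] 0 -> 2
Changed element was NOT the min; min changes only if 2 < -8.
New min = -8; changed? no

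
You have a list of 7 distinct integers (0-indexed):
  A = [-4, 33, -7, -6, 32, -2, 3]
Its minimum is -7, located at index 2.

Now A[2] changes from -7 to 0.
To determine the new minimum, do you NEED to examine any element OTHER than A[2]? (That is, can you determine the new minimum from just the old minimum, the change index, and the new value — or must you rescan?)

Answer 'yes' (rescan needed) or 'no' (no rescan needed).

Old min = -7 at index 2
Change at index 2: -7 -> 0
Index 2 WAS the min and new value 0 > old min -7. Must rescan other elements to find the new min.
Needs rescan: yes

Answer: yes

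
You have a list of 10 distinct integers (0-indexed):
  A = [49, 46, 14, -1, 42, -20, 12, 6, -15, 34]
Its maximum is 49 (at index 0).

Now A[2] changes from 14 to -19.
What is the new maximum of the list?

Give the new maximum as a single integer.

Old max = 49 (at index 0)
Change: A[2] 14 -> -19
Changed element was NOT the old max.
  New max = max(old_max, new_val) = max(49, -19) = 49

Answer: 49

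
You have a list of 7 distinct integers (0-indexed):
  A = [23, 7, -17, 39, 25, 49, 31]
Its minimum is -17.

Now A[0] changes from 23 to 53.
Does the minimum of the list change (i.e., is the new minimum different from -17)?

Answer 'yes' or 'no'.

Old min = -17
Change: A[0] 23 -> 53
Changed element was NOT the min; min changes only if 53 < -17.
New min = -17; changed? no

Answer: no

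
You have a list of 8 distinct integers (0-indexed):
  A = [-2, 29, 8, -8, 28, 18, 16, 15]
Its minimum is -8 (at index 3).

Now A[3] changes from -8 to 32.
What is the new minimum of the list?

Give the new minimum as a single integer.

Answer: -2

Derivation:
Old min = -8 (at index 3)
Change: A[3] -8 -> 32
Changed element WAS the min. Need to check: is 32 still <= all others?
  Min of remaining elements: -2
  New min = min(32, -2) = -2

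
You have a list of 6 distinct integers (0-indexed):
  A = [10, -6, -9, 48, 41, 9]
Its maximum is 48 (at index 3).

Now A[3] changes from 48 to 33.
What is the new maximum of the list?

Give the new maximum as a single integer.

Answer: 41

Derivation:
Old max = 48 (at index 3)
Change: A[3] 48 -> 33
Changed element WAS the max -> may need rescan.
  Max of remaining elements: 41
  New max = max(33, 41) = 41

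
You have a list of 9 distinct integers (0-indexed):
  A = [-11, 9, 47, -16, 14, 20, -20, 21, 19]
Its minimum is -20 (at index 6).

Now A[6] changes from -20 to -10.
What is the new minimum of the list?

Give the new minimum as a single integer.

Old min = -20 (at index 6)
Change: A[6] -20 -> -10
Changed element WAS the min. Need to check: is -10 still <= all others?
  Min of remaining elements: -16
  New min = min(-10, -16) = -16

Answer: -16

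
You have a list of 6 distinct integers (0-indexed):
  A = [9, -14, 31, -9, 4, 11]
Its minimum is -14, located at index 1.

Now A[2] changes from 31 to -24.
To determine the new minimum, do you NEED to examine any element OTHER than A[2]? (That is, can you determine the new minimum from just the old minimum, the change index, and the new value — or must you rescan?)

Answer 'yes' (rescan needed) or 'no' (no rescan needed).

Old min = -14 at index 1
Change at index 2: 31 -> -24
Index 2 was NOT the min. New min = min(-14, -24). No rescan of other elements needed.
Needs rescan: no

Answer: no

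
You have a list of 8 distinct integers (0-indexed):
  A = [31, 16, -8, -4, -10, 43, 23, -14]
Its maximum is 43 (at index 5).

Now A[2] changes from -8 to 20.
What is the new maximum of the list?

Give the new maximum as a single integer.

Answer: 43

Derivation:
Old max = 43 (at index 5)
Change: A[2] -8 -> 20
Changed element was NOT the old max.
  New max = max(old_max, new_val) = max(43, 20) = 43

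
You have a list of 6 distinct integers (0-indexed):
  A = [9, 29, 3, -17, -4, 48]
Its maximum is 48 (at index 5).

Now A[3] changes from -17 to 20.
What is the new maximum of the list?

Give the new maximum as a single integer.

Answer: 48

Derivation:
Old max = 48 (at index 5)
Change: A[3] -17 -> 20
Changed element was NOT the old max.
  New max = max(old_max, new_val) = max(48, 20) = 48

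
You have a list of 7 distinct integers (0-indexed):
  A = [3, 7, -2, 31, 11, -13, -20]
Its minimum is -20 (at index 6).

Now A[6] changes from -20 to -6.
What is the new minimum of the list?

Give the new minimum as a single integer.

Answer: -13

Derivation:
Old min = -20 (at index 6)
Change: A[6] -20 -> -6
Changed element WAS the min. Need to check: is -6 still <= all others?
  Min of remaining elements: -13
  New min = min(-6, -13) = -13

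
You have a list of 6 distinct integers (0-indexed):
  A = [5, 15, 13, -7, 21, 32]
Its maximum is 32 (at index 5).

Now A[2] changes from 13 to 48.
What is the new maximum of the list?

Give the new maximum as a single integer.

Answer: 48

Derivation:
Old max = 32 (at index 5)
Change: A[2] 13 -> 48
Changed element was NOT the old max.
  New max = max(old_max, new_val) = max(32, 48) = 48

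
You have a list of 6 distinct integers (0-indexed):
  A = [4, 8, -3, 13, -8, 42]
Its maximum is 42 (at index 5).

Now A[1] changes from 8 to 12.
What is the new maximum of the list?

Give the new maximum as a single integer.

Old max = 42 (at index 5)
Change: A[1] 8 -> 12
Changed element was NOT the old max.
  New max = max(old_max, new_val) = max(42, 12) = 42

Answer: 42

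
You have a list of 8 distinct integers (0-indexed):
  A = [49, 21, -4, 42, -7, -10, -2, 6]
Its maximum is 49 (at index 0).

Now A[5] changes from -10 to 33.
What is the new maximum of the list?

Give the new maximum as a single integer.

Old max = 49 (at index 0)
Change: A[5] -10 -> 33
Changed element was NOT the old max.
  New max = max(old_max, new_val) = max(49, 33) = 49

Answer: 49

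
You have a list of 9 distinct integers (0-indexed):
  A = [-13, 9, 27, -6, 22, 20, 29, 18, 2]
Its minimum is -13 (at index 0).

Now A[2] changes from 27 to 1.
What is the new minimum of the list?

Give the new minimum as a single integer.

Old min = -13 (at index 0)
Change: A[2] 27 -> 1
Changed element was NOT the old min.
  New min = min(old_min, new_val) = min(-13, 1) = -13

Answer: -13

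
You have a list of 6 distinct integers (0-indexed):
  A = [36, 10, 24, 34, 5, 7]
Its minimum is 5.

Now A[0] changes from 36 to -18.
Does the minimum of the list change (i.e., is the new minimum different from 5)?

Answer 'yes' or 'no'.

Answer: yes

Derivation:
Old min = 5
Change: A[0] 36 -> -18
Changed element was NOT the min; min changes only if -18 < 5.
New min = -18; changed? yes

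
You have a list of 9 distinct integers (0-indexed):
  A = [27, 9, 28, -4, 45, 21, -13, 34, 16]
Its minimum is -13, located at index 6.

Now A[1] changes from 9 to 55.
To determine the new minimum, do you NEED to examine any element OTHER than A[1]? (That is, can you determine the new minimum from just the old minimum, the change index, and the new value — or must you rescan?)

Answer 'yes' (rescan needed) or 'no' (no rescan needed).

Answer: no

Derivation:
Old min = -13 at index 6
Change at index 1: 9 -> 55
Index 1 was NOT the min. New min = min(-13, 55). No rescan of other elements needed.
Needs rescan: no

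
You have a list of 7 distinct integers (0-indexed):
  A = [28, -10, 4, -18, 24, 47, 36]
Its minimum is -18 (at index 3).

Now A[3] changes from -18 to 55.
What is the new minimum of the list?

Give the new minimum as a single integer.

Old min = -18 (at index 3)
Change: A[3] -18 -> 55
Changed element WAS the min. Need to check: is 55 still <= all others?
  Min of remaining elements: -10
  New min = min(55, -10) = -10

Answer: -10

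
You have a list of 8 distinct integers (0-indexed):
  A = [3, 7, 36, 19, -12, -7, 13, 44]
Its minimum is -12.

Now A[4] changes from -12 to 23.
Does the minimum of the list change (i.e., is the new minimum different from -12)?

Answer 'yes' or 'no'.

Old min = -12
Change: A[4] -12 -> 23
Changed element was the min; new min must be rechecked.
New min = -7; changed? yes

Answer: yes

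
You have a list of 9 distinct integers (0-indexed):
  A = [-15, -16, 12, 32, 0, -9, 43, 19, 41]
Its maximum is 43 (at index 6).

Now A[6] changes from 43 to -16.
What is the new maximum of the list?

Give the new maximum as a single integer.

Answer: 41

Derivation:
Old max = 43 (at index 6)
Change: A[6] 43 -> -16
Changed element WAS the max -> may need rescan.
  Max of remaining elements: 41
  New max = max(-16, 41) = 41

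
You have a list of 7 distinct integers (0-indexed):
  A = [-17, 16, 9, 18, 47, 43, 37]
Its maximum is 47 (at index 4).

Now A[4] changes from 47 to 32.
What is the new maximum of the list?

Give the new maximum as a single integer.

Answer: 43

Derivation:
Old max = 47 (at index 4)
Change: A[4] 47 -> 32
Changed element WAS the max -> may need rescan.
  Max of remaining elements: 43
  New max = max(32, 43) = 43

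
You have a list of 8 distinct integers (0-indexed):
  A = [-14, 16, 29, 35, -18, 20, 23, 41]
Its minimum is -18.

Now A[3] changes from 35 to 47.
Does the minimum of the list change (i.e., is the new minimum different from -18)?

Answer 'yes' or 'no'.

Old min = -18
Change: A[3] 35 -> 47
Changed element was NOT the min; min changes only if 47 < -18.
New min = -18; changed? no

Answer: no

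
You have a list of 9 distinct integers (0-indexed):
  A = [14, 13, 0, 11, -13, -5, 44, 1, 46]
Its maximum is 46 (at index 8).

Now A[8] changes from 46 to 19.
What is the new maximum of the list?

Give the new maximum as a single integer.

Answer: 44

Derivation:
Old max = 46 (at index 8)
Change: A[8] 46 -> 19
Changed element WAS the max -> may need rescan.
  Max of remaining elements: 44
  New max = max(19, 44) = 44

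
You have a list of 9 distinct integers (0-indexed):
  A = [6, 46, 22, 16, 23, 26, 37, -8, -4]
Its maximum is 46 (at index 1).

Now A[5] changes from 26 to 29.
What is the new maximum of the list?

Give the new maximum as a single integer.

Old max = 46 (at index 1)
Change: A[5] 26 -> 29
Changed element was NOT the old max.
  New max = max(old_max, new_val) = max(46, 29) = 46

Answer: 46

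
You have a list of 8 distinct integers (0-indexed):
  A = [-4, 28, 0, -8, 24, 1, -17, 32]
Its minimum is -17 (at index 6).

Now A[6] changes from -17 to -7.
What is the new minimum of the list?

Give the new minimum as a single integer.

Old min = -17 (at index 6)
Change: A[6] -17 -> -7
Changed element WAS the min. Need to check: is -7 still <= all others?
  Min of remaining elements: -8
  New min = min(-7, -8) = -8

Answer: -8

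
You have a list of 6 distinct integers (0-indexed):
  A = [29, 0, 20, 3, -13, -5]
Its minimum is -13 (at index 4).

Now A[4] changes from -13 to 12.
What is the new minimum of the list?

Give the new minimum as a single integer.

Answer: -5

Derivation:
Old min = -13 (at index 4)
Change: A[4] -13 -> 12
Changed element WAS the min. Need to check: is 12 still <= all others?
  Min of remaining elements: -5
  New min = min(12, -5) = -5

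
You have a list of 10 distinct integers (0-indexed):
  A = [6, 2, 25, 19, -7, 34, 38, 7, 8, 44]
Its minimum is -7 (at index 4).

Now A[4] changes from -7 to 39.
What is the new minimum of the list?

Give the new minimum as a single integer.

Answer: 2

Derivation:
Old min = -7 (at index 4)
Change: A[4] -7 -> 39
Changed element WAS the min. Need to check: is 39 still <= all others?
  Min of remaining elements: 2
  New min = min(39, 2) = 2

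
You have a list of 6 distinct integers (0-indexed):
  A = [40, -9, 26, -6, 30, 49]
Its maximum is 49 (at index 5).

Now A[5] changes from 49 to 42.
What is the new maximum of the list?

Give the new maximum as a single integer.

Answer: 42

Derivation:
Old max = 49 (at index 5)
Change: A[5] 49 -> 42
Changed element WAS the max -> may need rescan.
  Max of remaining elements: 40
  New max = max(42, 40) = 42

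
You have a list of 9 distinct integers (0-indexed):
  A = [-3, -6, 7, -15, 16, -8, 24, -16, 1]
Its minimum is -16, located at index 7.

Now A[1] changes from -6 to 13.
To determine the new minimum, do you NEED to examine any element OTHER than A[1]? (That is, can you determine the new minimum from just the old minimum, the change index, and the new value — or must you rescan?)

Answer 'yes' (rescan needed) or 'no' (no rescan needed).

Old min = -16 at index 7
Change at index 1: -6 -> 13
Index 1 was NOT the min. New min = min(-16, 13). No rescan of other elements needed.
Needs rescan: no

Answer: no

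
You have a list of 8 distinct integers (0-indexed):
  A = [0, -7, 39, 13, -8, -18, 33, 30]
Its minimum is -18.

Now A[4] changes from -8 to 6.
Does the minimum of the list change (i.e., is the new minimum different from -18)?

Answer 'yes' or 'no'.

Answer: no

Derivation:
Old min = -18
Change: A[4] -8 -> 6
Changed element was NOT the min; min changes only if 6 < -18.
New min = -18; changed? no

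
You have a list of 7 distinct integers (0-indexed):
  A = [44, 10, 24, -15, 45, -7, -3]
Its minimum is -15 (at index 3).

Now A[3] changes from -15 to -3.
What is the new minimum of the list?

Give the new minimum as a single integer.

Answer: -7

Derivation:
Old min = -15 (at index 3)
Change: A[3] -15 -> -3
Changed element WAS the min. Need to check: is -3 still <= all others?
  Min of remaining elements: -7
  New min = min(-3, -7) = -7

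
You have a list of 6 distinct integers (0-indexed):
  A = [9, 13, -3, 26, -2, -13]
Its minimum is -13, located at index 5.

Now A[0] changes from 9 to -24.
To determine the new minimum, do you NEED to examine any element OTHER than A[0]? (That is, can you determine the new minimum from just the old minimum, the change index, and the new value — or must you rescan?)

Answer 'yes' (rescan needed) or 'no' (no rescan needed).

Answer: no

Derivation:
Old min = -13 at index 5
Change at index 0: 9 -> -24
Index 0 was NOT the min. New min = min(-13, -24). No rescan of other elements needed.
Needs rescan: no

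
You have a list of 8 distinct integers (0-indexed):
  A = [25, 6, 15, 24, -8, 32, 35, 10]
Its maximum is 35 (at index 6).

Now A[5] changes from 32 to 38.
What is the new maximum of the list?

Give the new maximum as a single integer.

Answer: 38

Derivation:
Old max = 35 (at index 6)
Change: A[5] 32 -> 38
Changed element was NOT the old max.
  New max = max(old_max, new_val) = max(35, 38) = 38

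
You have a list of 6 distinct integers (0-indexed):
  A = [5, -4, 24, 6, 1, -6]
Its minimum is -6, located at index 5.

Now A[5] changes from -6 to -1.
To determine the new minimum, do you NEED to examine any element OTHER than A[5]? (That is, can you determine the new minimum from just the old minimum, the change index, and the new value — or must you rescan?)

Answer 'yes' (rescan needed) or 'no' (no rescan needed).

Answer: yes

Derivation:
Old min = -6 at index 5
Change at index 5: -6 -> -1
Index 5 WAS the min and new value -1 > old min -6. Must rescan other elements to find the new min.
Needs rescan: yes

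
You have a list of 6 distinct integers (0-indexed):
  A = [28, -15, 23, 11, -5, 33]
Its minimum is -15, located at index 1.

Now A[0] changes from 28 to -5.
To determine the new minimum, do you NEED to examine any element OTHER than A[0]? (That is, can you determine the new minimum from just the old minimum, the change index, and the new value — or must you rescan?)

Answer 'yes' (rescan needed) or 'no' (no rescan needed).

Old min = -15 at index 1
Change at index 0: 28 -> -5
Index 0 was NOT the min. New min = min(-15, -5). No rescan of other elements needed.
Needs rescan: no

Answer: no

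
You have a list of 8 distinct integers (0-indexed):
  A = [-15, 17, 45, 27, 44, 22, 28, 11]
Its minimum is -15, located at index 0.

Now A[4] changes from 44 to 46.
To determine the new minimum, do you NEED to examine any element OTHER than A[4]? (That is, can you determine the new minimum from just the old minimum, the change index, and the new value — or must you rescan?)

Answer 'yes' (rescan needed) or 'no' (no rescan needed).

Answer: no

Derivation:
Old min = -15 at index 0
Change at index 4: 44 -> 46
Index 4 was NOT the min. New min = min(-15, 46). No rescan of other elements needed.
Needs rescan: no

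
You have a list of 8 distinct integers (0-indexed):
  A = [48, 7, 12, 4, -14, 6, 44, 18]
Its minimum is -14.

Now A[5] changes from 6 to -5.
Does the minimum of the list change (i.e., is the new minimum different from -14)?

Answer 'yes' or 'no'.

Old min = -14
Change: A[5] 6 -> -5
Changed element was NOT the min; min changes only if -5 < -14.
New min = -14; changed? no

Answer: no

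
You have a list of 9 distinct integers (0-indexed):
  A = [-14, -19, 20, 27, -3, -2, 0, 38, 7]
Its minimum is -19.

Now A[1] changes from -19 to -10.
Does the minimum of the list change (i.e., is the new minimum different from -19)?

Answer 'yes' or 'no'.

Answer: yes

Derivation:
Old min = -19
Change: A[1] -19 -> -10
Changed element was the min; new min must be rechecked.
New min = -14; changed? yes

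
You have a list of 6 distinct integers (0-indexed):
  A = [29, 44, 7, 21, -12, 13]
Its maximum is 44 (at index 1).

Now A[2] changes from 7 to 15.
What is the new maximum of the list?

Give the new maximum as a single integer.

Old max = 44 (at index 1)
Change: A[2] 7 -> 15
Changed element was NOT the old max.
  New max = max(old_max, new_val) = max(44, 15) = 44

Answer: 44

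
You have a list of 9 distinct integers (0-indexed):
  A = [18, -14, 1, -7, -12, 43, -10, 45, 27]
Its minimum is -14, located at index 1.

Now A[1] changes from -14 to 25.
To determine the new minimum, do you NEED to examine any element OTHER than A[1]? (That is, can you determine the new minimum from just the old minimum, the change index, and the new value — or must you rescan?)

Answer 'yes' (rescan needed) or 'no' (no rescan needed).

Old min = -14 at index 1
Change at index 1: -14 -> 25
Index 1 WAS the min and new value 25 > old min -14. Must rescan other elements to find the new min.
Needs rescan: yes

Answer: yes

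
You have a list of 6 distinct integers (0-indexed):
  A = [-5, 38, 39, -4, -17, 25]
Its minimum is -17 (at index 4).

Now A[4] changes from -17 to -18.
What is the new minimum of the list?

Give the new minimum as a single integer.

Old min = -17 (at index 4)
Change: A[4] -17 -> -18
Changed element WAS the min. Need to check: is -18 still <= all others?
  Min of remaining elements: -5
  New min = min(-18, -5) = -18

Answer: -18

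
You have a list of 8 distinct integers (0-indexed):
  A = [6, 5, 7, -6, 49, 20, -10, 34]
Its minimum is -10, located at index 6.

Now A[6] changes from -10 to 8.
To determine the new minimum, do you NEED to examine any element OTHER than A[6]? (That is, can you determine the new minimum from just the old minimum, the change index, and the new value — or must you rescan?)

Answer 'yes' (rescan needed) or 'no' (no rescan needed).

Old min = -10 at index 6
Change at index 6: -10 -> 8
Index 6 WAS the min and new value 8 > old min -10. Must rescan other elements to find the new min.
Needs rescan: yes

Answer: yes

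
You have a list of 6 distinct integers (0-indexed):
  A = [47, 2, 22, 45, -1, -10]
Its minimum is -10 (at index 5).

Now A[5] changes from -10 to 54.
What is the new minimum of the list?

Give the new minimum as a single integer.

Old min = -10 (at index 5)
Change: A[5] -10 -> 54
Changed element WAS the min. Need to check: is 54 still <= all others?
  Min of remaining elements: -1
  New min = min(54, -1) = -1

Answer: -1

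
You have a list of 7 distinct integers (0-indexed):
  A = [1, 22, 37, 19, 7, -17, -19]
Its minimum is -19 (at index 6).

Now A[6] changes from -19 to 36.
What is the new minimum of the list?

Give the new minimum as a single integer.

Old min = -19 (at index 6)
Change: A[6] -19 -> 36
Changed element WAS the min. Need to check: is 36 still <= all others?
  Min of remaining elements: -17
  New min = min(36, -17) = -17

Answer: -17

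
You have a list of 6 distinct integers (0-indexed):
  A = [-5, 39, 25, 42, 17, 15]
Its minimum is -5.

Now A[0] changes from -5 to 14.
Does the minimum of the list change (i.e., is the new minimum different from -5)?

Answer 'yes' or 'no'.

Answer: yes

Derivation:
Old min = -5
Change: A[0] -5 -> 14
Changed element was the min; new min must be rechecked.
New min = 14; changed? yes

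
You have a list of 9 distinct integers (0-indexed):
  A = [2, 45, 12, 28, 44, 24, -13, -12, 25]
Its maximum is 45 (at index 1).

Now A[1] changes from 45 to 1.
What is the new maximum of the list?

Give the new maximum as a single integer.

Answer: 44

Derivation:
Old max = 45 (at index 1)
Change: A[1] 45 -> 1
Changed element WAS the max -> may need rescan.
  Max of remaining elements: 44
  New max = max(1, 44) = 44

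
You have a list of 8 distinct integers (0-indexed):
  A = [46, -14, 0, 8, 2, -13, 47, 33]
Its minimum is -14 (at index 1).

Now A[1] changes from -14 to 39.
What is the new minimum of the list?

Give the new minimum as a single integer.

Old min = -14 (at index 1)
Change: A[1] -14 -> 39
Changed element WAS the min. Need to check: is 39 still <= all others?
  Min of remaining elements: -13
  New min = min(39, -13) = -13

Answer: -13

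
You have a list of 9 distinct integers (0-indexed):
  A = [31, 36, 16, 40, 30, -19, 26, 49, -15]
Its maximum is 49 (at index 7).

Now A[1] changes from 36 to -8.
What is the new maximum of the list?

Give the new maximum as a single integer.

Old max = 49 (at index 7)
Change: A[1] 36 -> -8
Changed element was NOT the old max.
  New max = max(old_max, new_val) = max(49, -8) = 49

Answer: 49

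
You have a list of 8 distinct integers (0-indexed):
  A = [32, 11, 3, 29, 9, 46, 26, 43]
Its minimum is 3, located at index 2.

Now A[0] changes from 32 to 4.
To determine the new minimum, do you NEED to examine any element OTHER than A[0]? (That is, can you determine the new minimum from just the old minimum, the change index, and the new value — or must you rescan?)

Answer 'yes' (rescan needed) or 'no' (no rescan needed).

Answer: no

Derivation:
Old min = 3 at index 2
Change at index 0: 32 -> 4
Index 0 was NOT the min. New min = min(3, 4). No rescan of other elements needed.
Needs rescan: no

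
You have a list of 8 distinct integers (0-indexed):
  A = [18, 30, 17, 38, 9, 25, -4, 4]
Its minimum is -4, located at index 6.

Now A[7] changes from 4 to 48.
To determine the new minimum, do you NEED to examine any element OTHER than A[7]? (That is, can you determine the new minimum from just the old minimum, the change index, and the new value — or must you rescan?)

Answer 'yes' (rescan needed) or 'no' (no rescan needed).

Answer: no

Derivation:
Old min = -4 at index 6
Change at index 7: 4 -> 48
Index 7 was NOT the min. New min = min(-4, 48). No rescan of other elements needed.
Needs rescan: no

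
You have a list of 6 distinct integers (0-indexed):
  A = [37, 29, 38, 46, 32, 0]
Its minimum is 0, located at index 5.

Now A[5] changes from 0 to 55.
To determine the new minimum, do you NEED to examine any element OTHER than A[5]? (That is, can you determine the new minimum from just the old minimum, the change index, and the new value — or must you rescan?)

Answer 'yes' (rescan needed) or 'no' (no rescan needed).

Answer: yes

Derivation:
Old min = 0 at index 5
Change at index 5: 0 -> 55
Index 5 WAS the min and new value 55 > old min 0. Must rescan other elements to find the new min.
Needs rescan: yes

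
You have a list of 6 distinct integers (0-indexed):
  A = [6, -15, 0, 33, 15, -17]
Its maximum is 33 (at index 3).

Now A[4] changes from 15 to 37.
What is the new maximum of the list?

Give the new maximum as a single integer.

Old max = 33 (at index 3)
Change: A[4] 15 -> 37
Changed element was NOT the old max.
  New max = max(old_max, new_val) = max(33, 37) = 37

Answer: 37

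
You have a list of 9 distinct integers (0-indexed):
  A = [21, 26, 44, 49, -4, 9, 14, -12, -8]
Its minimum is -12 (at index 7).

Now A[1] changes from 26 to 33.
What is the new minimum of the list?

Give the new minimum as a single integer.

Old min = -12 (at index 7)
Change: A[1] 26 -> 33
Changed element was NOT the old min.
  New min = min(old_min, new_val) = min(-12, 33) = -12

Answer: -12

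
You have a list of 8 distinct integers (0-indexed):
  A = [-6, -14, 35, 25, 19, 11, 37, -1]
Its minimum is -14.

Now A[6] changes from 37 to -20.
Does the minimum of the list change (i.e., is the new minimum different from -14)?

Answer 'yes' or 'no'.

Answer: yes

Derivation:
Old min = -14
Change: A[6] 37 -> -20
Changed element was NOT the min; min changes only if -20 < -14.
New min = -20; changed? yes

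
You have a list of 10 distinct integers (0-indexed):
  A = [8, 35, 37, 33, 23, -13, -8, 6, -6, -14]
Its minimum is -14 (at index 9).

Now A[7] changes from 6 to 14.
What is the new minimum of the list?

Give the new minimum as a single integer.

Old min = -14 (at index 9)
Change: A[7] 6 -> 14
Changed element was NOT the old min.
  New min = min(old_min, new_val) = min(-14, 14) = -14

Answer: -14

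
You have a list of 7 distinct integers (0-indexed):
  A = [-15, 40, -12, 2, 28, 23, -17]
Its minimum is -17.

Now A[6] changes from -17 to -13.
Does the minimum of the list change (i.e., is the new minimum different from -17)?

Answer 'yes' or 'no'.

Answer: yes

Derivation:
Old min = -17
Change: A[6] -17 -> -13
Changed element was the min; new min must be rechecked.
New min = -15; changed? yes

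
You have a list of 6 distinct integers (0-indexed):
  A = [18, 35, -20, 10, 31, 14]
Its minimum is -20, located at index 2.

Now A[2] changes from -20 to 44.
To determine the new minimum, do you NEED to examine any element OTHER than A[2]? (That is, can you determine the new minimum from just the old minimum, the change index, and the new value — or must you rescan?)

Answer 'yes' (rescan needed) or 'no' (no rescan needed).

Answer: yes

Derivation:
Old min = -20 at index 2
Change at index 2: -20 -> 44
Index 2 WAS the min and new value 44 > old min -20. Must rescan other elements to find the new min.
Needs rescan: yes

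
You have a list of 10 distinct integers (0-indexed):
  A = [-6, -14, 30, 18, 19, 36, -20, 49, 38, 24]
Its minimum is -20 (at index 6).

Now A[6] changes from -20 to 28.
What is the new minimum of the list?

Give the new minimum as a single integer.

Old min = -20 (at index 6)
Change: A[6] -20 -> 28
Changed element WAS the min. Need to check: is 28 still <= all others?
  Min of remaining elements: -14
  New min = min(28, -14) = -14

Answer: -14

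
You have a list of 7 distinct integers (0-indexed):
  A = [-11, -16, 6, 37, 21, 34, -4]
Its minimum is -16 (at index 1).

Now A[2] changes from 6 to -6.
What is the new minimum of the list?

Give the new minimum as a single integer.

Old min = -16 (at index 1)
Change: A[2] 6 -> -6
Changed element was NOT the old min.
  New min = min(old_min, new_val) = min(-16, -6) = -16

Answer: -16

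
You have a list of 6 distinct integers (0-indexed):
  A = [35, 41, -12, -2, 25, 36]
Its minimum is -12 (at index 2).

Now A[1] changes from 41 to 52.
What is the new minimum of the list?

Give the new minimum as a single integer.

Answer: -12

Derivation:
Old min = -12 (at index 2)
Change: A[1] 41 -> 52
Changed element was NOT the old min.
  New min = min(old_min, new_val) = min(-12, 52) = -12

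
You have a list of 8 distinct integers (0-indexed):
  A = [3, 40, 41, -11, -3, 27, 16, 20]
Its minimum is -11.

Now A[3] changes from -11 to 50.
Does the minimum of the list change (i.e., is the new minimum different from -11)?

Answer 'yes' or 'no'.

Old min = -11
Change: A[3] -11 -> 50
Changed element was the min; new min must be rechecked.
New min = -3; changed? yes

Answer: yes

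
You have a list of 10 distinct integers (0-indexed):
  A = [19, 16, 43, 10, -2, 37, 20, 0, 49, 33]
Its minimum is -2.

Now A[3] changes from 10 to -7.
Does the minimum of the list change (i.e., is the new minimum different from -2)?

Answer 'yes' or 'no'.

Old min = -2
Change: A[3] 10 -> -7
Changed element was NOT the min; min changes only if -7 < -2.
New min = -7; changed? yes

Answer: yes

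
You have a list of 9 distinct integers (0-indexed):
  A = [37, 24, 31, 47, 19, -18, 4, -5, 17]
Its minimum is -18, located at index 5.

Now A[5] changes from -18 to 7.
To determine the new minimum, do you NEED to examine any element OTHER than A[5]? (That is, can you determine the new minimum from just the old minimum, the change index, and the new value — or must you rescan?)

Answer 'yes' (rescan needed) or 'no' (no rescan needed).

Answer: yes

Derivation:
Old min = -18 at index 5
Change at index 5: -18 -> 7
Index 5 WAS the min and new value 7 > old min -18. Must rescan other elements to find the new min.
Needs rescan: yes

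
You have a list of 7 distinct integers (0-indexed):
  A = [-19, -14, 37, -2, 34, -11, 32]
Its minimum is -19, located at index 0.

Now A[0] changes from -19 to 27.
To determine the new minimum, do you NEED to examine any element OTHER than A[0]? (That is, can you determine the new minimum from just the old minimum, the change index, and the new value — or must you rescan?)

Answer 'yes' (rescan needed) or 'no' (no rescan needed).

Old min = -19 at index 0
Change at index 0: -19 -> 27
Index 0 WAS the min and new value 27 > old min -19. Must rescan other elements to find the new min.
Needs rescan: yes

Answer: yes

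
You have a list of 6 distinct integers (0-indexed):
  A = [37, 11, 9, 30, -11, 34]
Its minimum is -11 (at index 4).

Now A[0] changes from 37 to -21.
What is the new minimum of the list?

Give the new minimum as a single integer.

Answer: -21

Derivation:
Old min = -11 (at index 4)
Change: A[0] 37 -> -21
Changed element was NOT the old min.
  New min = min(old_min, new_val) = min(-11, -21) = -21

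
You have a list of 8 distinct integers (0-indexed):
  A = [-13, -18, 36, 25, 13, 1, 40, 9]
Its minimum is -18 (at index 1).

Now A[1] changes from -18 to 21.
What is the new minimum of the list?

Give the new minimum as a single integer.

Answer: -13

Derivation:
Old min = -18 (at index 1)
Change: A[1] -18 -> 21
Changed element WAS the min. Need to check: is 21 still <= all others?
  Min of remaining elements: -13
  New min = min(21, -13) = -13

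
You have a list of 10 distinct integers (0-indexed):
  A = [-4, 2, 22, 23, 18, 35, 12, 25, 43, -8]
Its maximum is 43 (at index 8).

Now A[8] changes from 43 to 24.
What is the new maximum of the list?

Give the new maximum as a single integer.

Answer: 35

Derivation:
Old max = 43 (at index 8)
Change: A[8] 43 -> 24
Changed element WAS the max -> may need rescan.
  Max of remaining elements: 35
  New max = max(24, 35) = 35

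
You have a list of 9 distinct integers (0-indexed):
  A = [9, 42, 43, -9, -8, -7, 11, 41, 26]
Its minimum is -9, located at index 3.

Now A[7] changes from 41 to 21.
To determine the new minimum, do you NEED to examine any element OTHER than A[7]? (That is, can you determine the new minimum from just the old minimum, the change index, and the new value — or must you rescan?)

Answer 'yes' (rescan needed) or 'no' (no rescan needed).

Answer: no

Derivation:
Old min = -9 at index 3
Change at index 7: 41 -> 21
Index 7 was NOT the min. New min = min(-9, 21). No rescan of other elements needed.
Needs rescan: no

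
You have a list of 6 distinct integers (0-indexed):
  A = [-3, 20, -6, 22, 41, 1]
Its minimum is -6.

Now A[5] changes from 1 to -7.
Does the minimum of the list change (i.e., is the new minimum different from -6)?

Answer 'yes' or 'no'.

Old min = -6
Change: A[5] 1 -> -7
Changed element was NOT the min; min changes only if -7 < -6.
New min = -7; changed? yes

Answer: yes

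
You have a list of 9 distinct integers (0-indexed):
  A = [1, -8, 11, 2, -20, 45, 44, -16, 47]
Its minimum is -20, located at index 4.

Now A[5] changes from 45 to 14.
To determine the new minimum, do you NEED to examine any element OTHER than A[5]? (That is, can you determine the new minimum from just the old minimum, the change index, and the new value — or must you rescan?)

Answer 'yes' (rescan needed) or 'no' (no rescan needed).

Old min = -20 at index 4
Change at index 5: 45 -> 14
Index 5 was NOT the min. New min = min(-20, 14). No rescan of other elements needed.
Needs rescan: no

Answer: no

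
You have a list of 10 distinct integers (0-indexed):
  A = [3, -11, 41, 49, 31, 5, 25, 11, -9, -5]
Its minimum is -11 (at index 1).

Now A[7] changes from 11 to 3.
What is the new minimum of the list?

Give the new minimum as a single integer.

Old min = -11 (at index 1)
Change: A[7] 11 -> 3
Changed element was NOT the old min.
  New min = min(old_min, new_val) = min(-11, 3) = -11

Answer: -11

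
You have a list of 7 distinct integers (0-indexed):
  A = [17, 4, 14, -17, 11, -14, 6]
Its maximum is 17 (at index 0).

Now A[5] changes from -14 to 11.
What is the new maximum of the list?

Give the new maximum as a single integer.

Old max = 17 (at index 0)
Change: A[5] -14 -> 11
Changed element was NOT the old max.
  New max = max(old_max, new_val) = max(17, 11) = 17

Answer: 17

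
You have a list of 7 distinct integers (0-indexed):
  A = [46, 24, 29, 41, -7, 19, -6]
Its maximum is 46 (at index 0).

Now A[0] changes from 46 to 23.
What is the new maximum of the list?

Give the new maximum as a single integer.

Answer: 41

Derivation:
Old max = 46 (at index 0)
Change: A[0] 46 -> 23
Changed element WAS the max -> may need rescan.
  Max of remaining elements: 41
  New max = max(23, 41) = 41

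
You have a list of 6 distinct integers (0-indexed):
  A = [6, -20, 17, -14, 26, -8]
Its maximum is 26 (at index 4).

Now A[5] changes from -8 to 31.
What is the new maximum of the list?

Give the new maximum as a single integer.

Answer: 31

Derivation:
Old max = 26 (at index 4)
Change: A[5] -8 -> 31
Changed element was NOT the old max.
  New max = max(old_max, new_val) = max(26, 31) = 31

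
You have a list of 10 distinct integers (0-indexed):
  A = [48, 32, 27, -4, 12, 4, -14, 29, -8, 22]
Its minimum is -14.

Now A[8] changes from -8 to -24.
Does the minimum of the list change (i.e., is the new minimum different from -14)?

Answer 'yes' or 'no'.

Answer: yes

Derivation:
Old min = -14
Change: A[8] -8 -> -24
Changed element was NOT the min; min changes only if -24 < -14.
New min = -24; changed? yes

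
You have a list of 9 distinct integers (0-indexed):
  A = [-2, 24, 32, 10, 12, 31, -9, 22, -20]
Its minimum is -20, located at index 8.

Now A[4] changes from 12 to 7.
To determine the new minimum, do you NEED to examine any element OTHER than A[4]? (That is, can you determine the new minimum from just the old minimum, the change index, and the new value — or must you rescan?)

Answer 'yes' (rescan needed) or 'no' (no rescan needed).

Answer: no

Derivation:
Old min = -20 at index 8
Change at index 4: 12 -> 7
Index 4 was NOT the min. New min = min(-20, 7). No rescan of other elements needed.
Needs rescan: no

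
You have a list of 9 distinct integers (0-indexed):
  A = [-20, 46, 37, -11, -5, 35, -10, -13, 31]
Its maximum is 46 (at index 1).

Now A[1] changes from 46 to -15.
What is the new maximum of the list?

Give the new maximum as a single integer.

Old max = 46 (at index 1)
Change: A[1] 46 -> -15
Changed element WAS the max -> may need rescan.
  Max of remaining elements: 37
  New max = max(-15, 37) = 37

Answer: 37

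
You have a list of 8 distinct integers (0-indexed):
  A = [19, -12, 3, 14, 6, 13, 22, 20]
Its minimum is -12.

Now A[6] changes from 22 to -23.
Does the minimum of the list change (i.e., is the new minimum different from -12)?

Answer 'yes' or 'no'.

Old min = -12
Change: A[6] 22 -> -23
Changed element was NOT the min; min changes only if -23 < -12.
New min = -23; changed? yes

Answer: yes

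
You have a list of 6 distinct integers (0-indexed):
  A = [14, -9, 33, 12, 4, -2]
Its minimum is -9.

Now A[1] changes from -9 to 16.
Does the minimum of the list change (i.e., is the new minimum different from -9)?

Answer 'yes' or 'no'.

Old min = -9
Change: A[1] -9 -> 16
Changed element was the min; new min must be rechecked.
New min = -2; changed? yes

Answer: yes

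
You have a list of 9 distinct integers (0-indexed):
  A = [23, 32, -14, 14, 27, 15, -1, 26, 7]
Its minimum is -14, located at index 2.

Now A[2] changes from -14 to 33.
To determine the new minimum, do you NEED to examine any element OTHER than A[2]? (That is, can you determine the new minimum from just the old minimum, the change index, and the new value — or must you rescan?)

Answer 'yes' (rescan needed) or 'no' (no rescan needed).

Old min = -14 at index 2
Change at index 2: -14 -> 33
Index 2 WAS the min and new value 33 > old min -14. Must rescan other elements to find the new min.
Needs rescan: yes

Answer: yes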